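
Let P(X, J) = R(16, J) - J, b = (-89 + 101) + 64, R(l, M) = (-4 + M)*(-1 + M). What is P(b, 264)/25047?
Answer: 68116/25047 ≈ 2.7195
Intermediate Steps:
R(l, M) = (-1 + M)*(-4 + M)
b = 76 (b = 12 + 64 = 76)
P(X, J) = 4 + J² - 6*J (P(X, J) = (4 + J² - 5*J) - J = 4 + J² - 6*J)
P(b, 264)/25047 = (4 + 264² - 6*264)/25047 = (4 + 69696 - 1584)*(1/25047) = 68116*(1/25047) = 68116/25047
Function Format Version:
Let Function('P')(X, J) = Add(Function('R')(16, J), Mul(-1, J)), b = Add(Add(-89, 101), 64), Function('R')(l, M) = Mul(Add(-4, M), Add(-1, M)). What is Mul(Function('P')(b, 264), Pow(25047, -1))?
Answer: Rational(68116, 25047) ≈ 2.7195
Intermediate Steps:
Function('R')(l, M) = Mul(Add(-1, M), Add(-4, M))
b = 76 (b = Add(12, 64) = 76)
Function('P')(X, J) = Add(4, Pow(J, 2), Mul(-6, J)) (Function('P')(X, J) = Add(Add(4, Pow(J, 2), Mul(-5, J)), Mul(-1, J)) = Add(4, Pow(J, 2), Mul(-6, J)))
Mul(Function('P')(b, 264), Pow(25047, -1)) = Mul(Add(4, Pow(264, 2), Mul(-6, 264)), Pow(25047, -1)) = Mul(Add(4, 69696, -1584), Rational(1, 25047)) = Mul(68116, Rational(1, 25047)) = Rational(68116, 25047)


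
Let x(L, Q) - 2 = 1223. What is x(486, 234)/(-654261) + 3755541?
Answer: 2457104008976/654261 ≈ 3.7555e+6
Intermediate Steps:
x(L, Q) = 1225 (x(L, Q) = 2 + 1223 = 1225)
x(486, 234)/(-654261) + 3755541 = 1225/(-654261) + 3755541 = 1225*(-1/654261) + 3755541 = -1225/654261 + 3755541 = 2457104008976/654261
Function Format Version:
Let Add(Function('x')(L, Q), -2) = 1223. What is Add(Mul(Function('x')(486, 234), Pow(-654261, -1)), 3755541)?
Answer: Rational(2457104008976, 654261) ≈ 3.7555e+6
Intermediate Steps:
Function('x')(L, Q) = 1225 (Function('x')(L, Q) = Add(2, 1223) = 1225)
Add(Mul(Function('x')(486, 234), Pow(-654261, -1)), 3755541) = Add(Mul(1225, Pow(-654261, -1)), 3755541) = Add(Mul(1225, Rational(-1, 654261)), 3755541) = Add(Rational(-1225, 654261), 3755541) = Rational(2457104008976, 654261)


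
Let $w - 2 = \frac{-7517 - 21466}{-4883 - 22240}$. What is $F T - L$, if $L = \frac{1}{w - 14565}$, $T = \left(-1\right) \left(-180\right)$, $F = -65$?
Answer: $- \frac{1540356728359}{131654422} \approx -11700.0$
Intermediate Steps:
$T = 180$
$w = \frac{27743}{9041}$ ($w = 2 + \frac{-7517 - 21466}{-4883 - 22240} = 2 - \frac{28983}{-27123} = 2 - - \frac{9661}{9041} = 2 + \frac{9661}{9041} = \frac{27743}{9041} \approx 3.0686$)
$L = - \frac{9041}{131654422}$ ($L = \frac{1}{\frac{27743}{9041} - 14565} = \frac{1}{- \frac{131654422}{9041}} = - \frac{9041}{131654422} \approx -6.8672 \cdot 10^{-5}$)
$F T - L = \left(-65\right) 180 - - \frac{9041}{131654422} = -11700 + \frac{9041}{131654422} = - \frac{1540356728359}{131654422}$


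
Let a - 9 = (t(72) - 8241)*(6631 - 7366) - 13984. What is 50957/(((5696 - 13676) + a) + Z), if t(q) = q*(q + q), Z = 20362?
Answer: -50957/1564938 ≈ -0.032562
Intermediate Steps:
t(q) = 2*q**2 (t(q) = q*(2*q) = 2*q**2)
a = -1577320 (a = 9 + ((2*72**2 - 8241)*(6631 - 7366) - 13984) = 9 + ((2*5184 - 8241)*(-735) - 13984) = 9 + ((10368 - 8241)*(-735) - 13984) = 9 + (2127*(-735) - 13984) = 9 + (-1563345 - 13984) = 9 - 1577329 = -1577320)
50957/(((5696 - 13676) + a) + Z) = 50957/(((5696 - 13676) - 1577320) + 20362) = 50957/((-7980 - 1577320) + 20362) = 50957/(-1585300 + 20362) = 50957/(-1564938) = 50957*(-1/1564938) = -50957/1564938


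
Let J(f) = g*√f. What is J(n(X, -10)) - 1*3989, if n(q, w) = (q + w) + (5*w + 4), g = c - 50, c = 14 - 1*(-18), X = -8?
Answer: -3989 - 144*I ≈ -3989.0 - 144.0*I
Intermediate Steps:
c = 32 (c = 14 + 18 = 32)
g = -18 (g = 32 - 50 = -18)
n(q, w) = 4 + q + 6*w (n(q, w) = (q + w) + (4 + 5*w) = 4 + q + 6*w)
J(f) = -18*√f
J(n(X, -10)) - 1*3989 = -18*√(4 - 8 + 6*(-10)) - 1*3989 = -18*√(4 - 8 - 60) - 3989 = -144*I - 3989 = -3989 - 144*I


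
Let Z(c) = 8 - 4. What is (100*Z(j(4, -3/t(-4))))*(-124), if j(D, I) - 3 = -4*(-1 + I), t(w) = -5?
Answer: -49600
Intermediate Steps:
j(D, I) = 7 - 4*I (j(D, I) = 3 - 4*(-1 + I) = 3 + (4 - 4*I) = 7 - 4*I)
Z(c) = 4
(100*Z(j(4, -3/t(-4))))*(-124) = (100*4)*(-124) = 400*(-124) = -49600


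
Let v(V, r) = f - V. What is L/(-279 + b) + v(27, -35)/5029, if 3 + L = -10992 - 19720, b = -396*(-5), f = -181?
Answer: -154819543/8554329 ≈ -18.098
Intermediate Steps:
b = 1980
L = -30715 (L = -3 + (-10992 - 19720) = -3 - 30712 = -30715)
v(V, r) = -181 - V
L/(-279 + b) + v(27, -35)/5029 = -30715/(-279 + 1980) + (-181 - 1*27)/5029 = -30715/1701 + (-181 - 27)*(1/5029) = -30715*1/1701 - 208*1/5029 = -30715/1701 - 208/5029 = -154819543/8554329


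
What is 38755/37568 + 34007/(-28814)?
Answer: -80444203/541242176 ≈ -0.14863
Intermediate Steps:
38755/37568 + 34007/(-28814) = 38755*(1/37568) + 34007*(-1/28814) = 38755/37568 - 34007/28814 = -80444203/541242176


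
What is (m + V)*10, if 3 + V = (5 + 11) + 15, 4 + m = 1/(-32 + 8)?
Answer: 2875/12 ≈ 239.58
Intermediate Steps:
m = -97/24 (m = -4 + 1/(-32 + 8) = -4 + 1/(-24) = -4 - 1/24 = -97/24 ≈ -4.0417)
V = 28 (V = -3 + ((5 + 11) + 15) = -3 + (16 + 15) = -3 + 31 = 28)
(m + V)*10 = (-97/24 + 28)*10 = (575/24)*10 = 2875/12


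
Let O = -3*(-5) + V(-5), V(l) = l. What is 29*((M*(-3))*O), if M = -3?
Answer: 2610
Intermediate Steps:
O = 10 (O = -3*(-5) - 5 = 15 - 5 = 10)
29*((M*(-3))*O) = 29*(-3*(-3)*10) = 29*(9*10) = 29*90 = 2610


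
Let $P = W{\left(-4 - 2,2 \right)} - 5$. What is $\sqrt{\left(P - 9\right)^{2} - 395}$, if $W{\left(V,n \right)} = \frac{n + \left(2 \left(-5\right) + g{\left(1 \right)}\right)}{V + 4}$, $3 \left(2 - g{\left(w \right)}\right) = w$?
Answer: $\frac{i \sqrt{9995}}{6} \approx 16.663 i$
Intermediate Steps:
$g{\left(w \right)} = 2 - \frac{w}{3}$
$W{\left(V,n \right)} = \frac{- \frac{25}{3} + n}{4 + V}$ ($W{\left(V,n \right)} = \frac{n + \left(2 \left(-5\right) + \left(2 - \frac{1}{3}\right)\right)}{V + 4} = \frac{n + \left(-10 + \left(2 - \frac{1}{3}\right)\right)}{4 + V} = \frac{n + \left(-10 + \frac{5}{3}\right)}{4 + V} = \frac{n - \frac{25}{3}}{4 + V} = \frac{- \frac{25}{3} + n}{4 + V}$)
$P = - \frac{11}{6}$ ($P = \frac{- \frac{25}{3} + 2}{4 - 6} - 5 = \frac{1}{4 - 6} \left(- \frac{19}{3}\right) - 5 = \frac{1}{-2} \left(- \frac{19}{3}\right) - 5 = \left(- \frac{1}{2}\right) \left(- \frac{19}{3}\right) - 5 = \frac{19}{6} - 5 = - \frac{11}{6} \approx -1.8333$)
$\sqrt{\left(P - 9\right)^{2} - 395} = \sqrt{\left(- \frac{11}{6} - 9\right)^{2} - 395} = \sqrt{\left(- \frac{65}{6}\right)^{2} - 395} = \sqrt{\frac{4225}{36} - 395} = \sqrt{- \frac{9995}{36}} = \frac{i \sqrt{9995}}{6}$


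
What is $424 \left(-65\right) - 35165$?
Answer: $-62725$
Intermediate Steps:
$424 \left(-65\right) - 35165 = -27560 - 35165 = -62725$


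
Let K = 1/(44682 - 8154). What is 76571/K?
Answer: 2796985488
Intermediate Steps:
K = 1/36528 ≈ 2.7376e-5
76571/K = 76571/(1/36528) = 76571*36528 = 2796985488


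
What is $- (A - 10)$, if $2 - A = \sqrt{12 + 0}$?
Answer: $8 + 2 \sqrt{3} \approx 11.464$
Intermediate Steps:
$A = 2 - 2 \sqrt{3}$ ($A = 2 - \sqrt{12 + 0} = 2 - \sqrt{12} = 2 - 2 \sqrt{3} \approx -1.4641$)
$- (A - 10) = - (\left(2 - 2 \sqrt{3}\right) - 10) = - (-8 - 2 \sqrt{3}) = 8 + 2 \sqrt{3}$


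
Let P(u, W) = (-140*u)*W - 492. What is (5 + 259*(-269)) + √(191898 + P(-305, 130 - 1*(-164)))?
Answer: -69666 + 3*√1416134 ≈ -66096.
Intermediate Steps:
P(u, W) = -492 - 140*W*u (P(u, W) = -140*W*u - 492 = -492 - 140*W*u)
(5 + 259*(-269)) + √(191898 + P(-305, 130 - 1*(-164))) = (5 + 259*(-269)) + √(191898 + (-492 - 140*(130 - 1*(-164))*(-305))) = (5 - 69671) + √(191898 + (-492 - 140*(130 + 164)*(-305))) = -69666 + √(191898 + (-492 - 140*294*(-305))) = -69666 + √(191898 + (-492 + 12553800)) = -69666 + √(191898 + 12553308) = -69666 + √12745206 = -69666 + 3*√1416134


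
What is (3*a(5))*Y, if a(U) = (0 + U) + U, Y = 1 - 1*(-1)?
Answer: 60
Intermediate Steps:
Y = 2 (Y = 1 + 1 = 2)
a(U) = 2*U (a(U) = U + U = 2*U)
(3*a(5))*Y = (3*(2*5))*2 = (3*10)*2 = 30*2 = 60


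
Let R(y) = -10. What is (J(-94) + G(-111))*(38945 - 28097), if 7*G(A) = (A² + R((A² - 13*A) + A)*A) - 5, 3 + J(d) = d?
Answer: 19754208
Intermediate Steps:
J(d) = -3 + d
G(A) = -5/7 - 10*A/7 + A²/7 (G(A) = ((A² - 10*A) - 5)/7 = (-5 + A² - 10*A)/7 = -5/7 - 10*A/7 + A²/7)
(J(-94) + G(-111))*(38945 - 28097) = ((-3 - 94) + (-5/7 - 10/7*(-111) + (⅐)*(-111)²))*(38945 - 28097) = (-97 + (-5/7 + 1110/7 + (⅐)*12321))*10848 = (-97 + (-5/7 + 1110/7 + 12321/7))*10848 = (-97 + 1918)*10848 = 1821*10848 = 19754208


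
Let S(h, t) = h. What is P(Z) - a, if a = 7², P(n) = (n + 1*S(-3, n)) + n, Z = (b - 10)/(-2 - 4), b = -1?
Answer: -145/3 ≈ -48.333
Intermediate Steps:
Z = 11/6 (Z = (-1 - 10)/(-2 - 4) = -11/(-6) = -11*(-⅙) = 11/6 ≈ 1.8333)
P(n) = -3 + 2*n (P(n) = (n + 1*(-3)) + n = (n - 3) + n = (-3 + n) + n = -3 + 2*n)
a = 49
P(Z) - a = (-3 + 2*(11/6)) - 1*49 = (-3 + 11/3) - 49 = ⅔ - 49 = -145/3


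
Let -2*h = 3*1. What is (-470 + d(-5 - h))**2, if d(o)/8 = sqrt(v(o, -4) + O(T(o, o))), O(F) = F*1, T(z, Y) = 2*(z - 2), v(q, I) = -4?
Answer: 219940 - 7520*I*sqrt(15) ≈ 2.1994e+5 - 29125.0*I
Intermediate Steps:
h = -3/2 ≈ -1.5000
T(z, Y) = -4 + 2*z (T(z, Y) = 2*(-2 + z) = -4 + 2*z)
O(F) = F
d(o) = 8*sqrt(-8 + 2*o) (d(o) = 8*sqrt(-4 + (-4 + 2*o)) = 8*sqrt(-8 + 2*o))
(-470 + d(-5 - h))**2 = (-470 + 8*sqrt(-8 + 2*(-5 - 1*(-3/2))))**2 = (-470 + 8*sqrt(-8 + 2*(-5 + 3/2)))**2 = (-470 + 8*sqrt(-8 + 2*(-7/2)))**2 = (-470 + 8*sqrt(-8 - 7))**2 = (-470 + 8*sqrt(-15))**2 = (-470 + 8*(I*sqrt(15)))**2 = (-470 + 8*I*sqrt(15))**2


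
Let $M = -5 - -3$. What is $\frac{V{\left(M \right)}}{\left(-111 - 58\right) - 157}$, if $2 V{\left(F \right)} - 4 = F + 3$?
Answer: $- \frac{5}{652} \approx -0.0076687$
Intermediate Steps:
$M = -2$ ($M = -5 + 3 = -2$)
$V{\left(F \right)} = \frac{7}{2} + \frac{F}{2}$ ($V{\left(F \right)} = 2 + \frac{F + 3}{2} = 2 + \frac{3 + F}{2} = 2 + \left(\frac{3}{2} + \frac{F}{2}\right) = \frac{7}{2} + \frac{F}{2}$)
$\frac{V{\left(M \right)}}{\left(-111 - 58\right) - 157} = \frac{\frac{7}{2} + \frac{1}{2} \left(-2\right)}{\left(-111 - 58\right) - 157} = \frac{\frac{7}{2} - 1}{\left(-111 - 58\right) - 157} = \frac{1}{-169 - 157} \cdot \frac{5}{2} = \frac{1}{-326} \cdot \frac{5}{2} = \left(- \frac{1}{326}\right) \frac{5}{2} = - \frac{5}{652}$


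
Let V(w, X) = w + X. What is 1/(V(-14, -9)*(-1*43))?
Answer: 1/989 ≈ 0.0010111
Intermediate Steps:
V(w, X) = X + w
1/(V(-14, -9)*(-1*43)) = 1/((-9 - 14)*(-1*43)) = 1/(-23*(-43)) = 1/989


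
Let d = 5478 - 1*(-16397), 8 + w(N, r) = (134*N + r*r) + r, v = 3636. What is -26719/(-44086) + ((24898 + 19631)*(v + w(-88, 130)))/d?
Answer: 2486496826847/137768750 ≈ 18048.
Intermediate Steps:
w(N, r) = -8 + r + r² + 134*N (w(N, r) = -8 + ((134*N + r*r) + r) = -8 + ((134*N + r²) + r) = -8 + ((r² + 134*N) + r) = -8 + (r + r² + 134*N) = -8 + r + r² + 134*N)
d = 21875 (d = 5478 + 16397 = 21875)
-26719/(-44086) + ((24898 + 19631)*(v + w(-88, 130)))/d = -26719/(-44086) + ((24898 + 19631)*(3636 + (-8 + 130 + 130² + 134*(-88))))/21875 = -26719*(-1/44086) + (44529*(3636 + (-8 + 130 + 16900 - 11792)))*(1/21875) = 3817/6298 + (44529*(3636 + 5230))*(1/21875) = 3817/6298 + (44529*8866)*(1/21875) = 3817/6298 + 394794114*(1/21875) = 3817/6298 + 394794114/21875 = 2486496826847/137768750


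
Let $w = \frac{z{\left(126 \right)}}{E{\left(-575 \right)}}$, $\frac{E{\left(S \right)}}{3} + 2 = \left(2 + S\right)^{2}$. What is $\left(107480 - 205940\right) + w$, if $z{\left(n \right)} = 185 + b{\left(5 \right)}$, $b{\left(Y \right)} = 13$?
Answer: $- \frac{32327076354}{328327} \approx -98460.0$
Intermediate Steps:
$E{\left(S \right)} = -6 + 3 \left(2 + S\right)^{2}$
$z{\left(n \right)} = 198$ ($z{\left(n \right)} = 185 + 13 = 198$)
$w = \frac{66}{328327}$ ($w = \frac{198}{-6 + 3 \left(2 - 575\right)^{2}} = \frac{198}{-6 + 3 \left(-573\right)^{2}} = \frac{198}{-6 + 3 \cdot 328329} = \frac{198}{-6 + 984987} = \frac{198}{984981} = 198 \cdot \frac{1}{984981} = \frac{66}{328327} \approx 0.00020102$)
$\left(107480 - 205940\right) + w = \left(107480 - 205940\right) + \frac{66}{328327} = -98460 + \frac{66}{328327} = - \frac{32327076354}{328327}$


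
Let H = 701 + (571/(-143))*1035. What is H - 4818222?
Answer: -689496488/143 ≈ -4.8217e+6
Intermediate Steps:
H = -490742/143 (H = 701 + (571*(-1/143))*1035 = 701 - 571/143*1035 = 701 - 590985/143 = -490742/143 ≈ -3431.8)
H - 4818222 = -490742/143 - 4818222 = -689496488/143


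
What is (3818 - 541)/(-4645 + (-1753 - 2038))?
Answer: -3277/8436 ≈ -0.38845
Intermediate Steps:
(3818 - 541)/(-4645 + (-1753 - 2038)) = 3277/(-4645 - 3791) = 3277/(-8436) = 3277*(-1/8436) = -3277/8436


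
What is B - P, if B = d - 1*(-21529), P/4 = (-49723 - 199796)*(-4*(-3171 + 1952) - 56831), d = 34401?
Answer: -51854982650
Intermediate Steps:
P = 51855038580 (P = 4*((-49723 - 199796)*(-4*(-3171 + 1952) - 56831)) = 4*(-249519*(-4*(-1219) - 56831)) = 4*(-249519*(4876 - 56831)) = 4*(-249519*(-51955)) = 4*12963759645 = 51855038580)
B = 55930 (B = 34401 - 1*(-21529) = 34401 + 21529 = 55930)
B - P = 55930 - 1*51855038580 = 55930 - 51855038580 = -51854982650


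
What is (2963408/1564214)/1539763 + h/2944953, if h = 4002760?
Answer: 4820365802113609072/3546487393594974873 ≈ 1.3592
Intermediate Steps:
(2963408/1564214)/1539763 + h/2944953 = (2963408/1564214)/1539763 + 4002760/2944953 = (2963408*(1/1564214))*(1/1539763) + 4002760*(1/2944953) = (1481704/782107)*(1/1539763) + 4002760/2944953 = 1481704/1204259420641 + 4002760/2944953 = 4820365802113609072/3546487393594974873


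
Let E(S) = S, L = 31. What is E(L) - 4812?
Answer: -4781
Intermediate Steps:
E(L) - 4812 = 31 - 4812 = -4781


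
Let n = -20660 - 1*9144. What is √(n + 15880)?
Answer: 118*I ≈ 118.0*I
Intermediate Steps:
n = -29804 (n = -20660 - 9144 = -29804)
√(n + 15880) = √(-29804 + 15880) = √(-13924) = 118*I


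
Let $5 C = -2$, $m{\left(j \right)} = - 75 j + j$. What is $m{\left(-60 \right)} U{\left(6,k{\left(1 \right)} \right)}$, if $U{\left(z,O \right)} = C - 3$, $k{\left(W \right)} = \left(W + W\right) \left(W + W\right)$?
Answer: $-15096$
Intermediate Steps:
$m{\left(j \right)} = - 74 j$
$C = - \frac{2}{5}$ ($C = \frac{1}{5} \left(-2\right) = - \frac{2}{5} \approx -0.4$)
$k{\left(W \right)} = 4 W^{2}$ ($k{\left(W \right)} = 2 W 2 W = 4 W^{2}$)
$U{\left(z,O \right)} = - \frac{17}{5}$ ($U{\left(z,O \right)} = - \frac{2}{5} - 3 = - \frac{17}{5}$)
$m{\left(-60 \right)} U{\left(6,k{\left(1 \right)} \right)} = \left(-74\right) \left(-60\right) \left(- \frac{17}{5}\right) = 4440 \left(- \frac{17}{5}\right) = -15096$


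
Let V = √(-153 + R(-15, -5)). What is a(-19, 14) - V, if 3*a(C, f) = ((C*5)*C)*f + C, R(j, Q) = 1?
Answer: 8417 - 2*I*√38 ≈ 8417.0 - 12.329*I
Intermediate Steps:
a(C, f) = C/3 + 5*f*C²/3 (a(C, f) = (((C*5)*C)*f + C)/3 = (((5*C)*C)*f + C)/3 = ((5*C²)*f + C)/3 = (5*f*C² + C)/3 = (C + 5*f*C²)/3 = C/3 + 5*f*C²/3)
V = 2*I*√38 (V = √(-153 + 1) = √(-152) = 2*I*√38 ≈ 12.329*I)
a(-19, 14) - V = (⅓)*(-19)*(1 + 5*(-19)*14) - 2*I*√38 = (⅓)*(-19)*(1 - 1330) - 2*I*√38 = (⅓)*(-19)*(-1329) - 2*I*√38 = 8417 - 2*I*√38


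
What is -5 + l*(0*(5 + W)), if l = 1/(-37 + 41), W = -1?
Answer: -5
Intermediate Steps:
l = 1/4 ≈ 0.25000
-5 + l*(0*(5 + W)) = -5 + (0*(5 - 1))/4 = -5 + (0*4)/4 = -5 + (1/4)*0 = -5 + 0 = -5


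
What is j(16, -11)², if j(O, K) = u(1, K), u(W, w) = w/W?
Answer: 121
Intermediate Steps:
j(O, K) = K (j(O, K) = K/1 = K*1 = K)
j(16, -11)² = (-11)² = 121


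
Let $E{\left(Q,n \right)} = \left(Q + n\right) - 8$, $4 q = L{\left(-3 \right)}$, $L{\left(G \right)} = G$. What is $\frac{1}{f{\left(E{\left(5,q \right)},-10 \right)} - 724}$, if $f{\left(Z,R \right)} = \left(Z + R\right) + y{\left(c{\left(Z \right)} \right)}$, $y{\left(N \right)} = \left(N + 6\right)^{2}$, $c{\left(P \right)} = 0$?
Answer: $- \frac{4}{2807} \approx -0.001425$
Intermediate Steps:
$y{\left(N \right)} = \left(6 + N\right)^{2}$
$q = - \frac{3}{4}$ ($q = \frac{1}{4} \left(-3\right) = - \frac{3}{4} \approx -0.75$)
$E{\left(Q,n \right)} = -8 + Q + n$
$f{\left(Z,R \right)} = 36 + R + Z$ ($f{\left(Z,R \right)} = \left(Z + R\right) + \left(6 + 0\right)^{2} = \left(R + Z\right) + 6^{2} = \left(R + Z\right) + 36 = 36 + R + Z$)
$\frac{1}{f{\left(E{\left(5,q \right)},-10 \right)} - 724} = \frac{1}{\left(36 - 10 - \frac{15}{4}\right) - 724} = \frac{1}{\frac{89}{4} - 724} = \frac{1}{- \frac{2807}{4}} = - \frac{4}{2807}$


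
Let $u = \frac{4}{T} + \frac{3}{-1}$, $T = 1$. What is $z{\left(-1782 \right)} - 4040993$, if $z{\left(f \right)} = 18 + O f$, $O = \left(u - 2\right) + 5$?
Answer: $-4048103$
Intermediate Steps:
$u = 1$ ($u = \frac{4}{1} + \frac{3}{-1} = 4 \cdot 1 + 3 \left(-1\right) = 4 - 3 = 1$)
$O = 4$ ($O = \left(1 - 2\right) + 5 = -1 + 5 = 4$)
$z{\left(f \right)} = 18 + 4 f$
$z{\left(-1782 \right)} - 4040993 = \left(18 + 4 \left(-1782\right)\right) - 4040993 = \left(18 - 7128\right) - 4040993 = -7110 - 4040993 = -4048103$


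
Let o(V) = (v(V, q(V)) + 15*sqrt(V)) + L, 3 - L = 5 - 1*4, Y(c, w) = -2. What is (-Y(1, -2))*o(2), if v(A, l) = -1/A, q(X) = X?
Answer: 3 + 30*sqrt(2) ≈ 45.426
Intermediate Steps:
L = 2 (L = 3 - (5 - 1*4) = 3 - (5 - 4) = 3 - 1*1 = 3 - 1 = 2)
o(V) = 2 - 1/V + 15*sqrt(V) (o(V) = (-1/V + 15*sqrt(V)) + 2 = 2 - 1/V + 15*sqrt(V))
(-Y(1, -2))*o(2) = (-1*(-2))*(2 - 1/2 + 15*sqrt(2)) = 2*(2 - 1*1/2 + 15*sqrt(2)) = 2*(2 - 1/2 + 15*sqrt(2)) = 2*(3/2 + 15*sqrt(2)) = 3 + 30*sqrt(2)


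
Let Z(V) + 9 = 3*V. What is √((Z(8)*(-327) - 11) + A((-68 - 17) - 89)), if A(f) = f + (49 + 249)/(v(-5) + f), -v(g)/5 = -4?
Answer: I*√30190083/77 ≈ 71.358*I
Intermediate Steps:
v(g) = 20 (v(g) = -5*(-4) = 20)
Z(V) = -9 + 3*V
A(f) = f + 298/(20 + f) (A(f) = f + (49 + 249)/(20 + f) = f + 298/(20 + f))
√((Z(8)*(-327) - 11) + A((-68 - 17) - 89)) = √(((-9 + 3*8)*(-327) - 11) + (298 + ((-68 - 17) - 89)² + 20*((-68 - 17) - 89))/(20 + ((-68 - 17) - 89))) = √(((-9 + 24)*(-327) - 11) + (298 + (-85 - 89)² + 20*(-85 - 89))/(20 + (-85 - 89))) = √((15*(-327) - 11) + (298 + (-174)² + 20*(-174))/(20 - 174)) = √((-4905 - 11) + (298 + 30276 - 3480)/(-154)) = √(-4916 - 1/154*27094) = √(-4916 - 13547/77) = √(-392079/77) = I*√30190083/77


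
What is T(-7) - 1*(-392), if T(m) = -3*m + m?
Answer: 406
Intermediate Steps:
T(m) = -2*m
T(-7) - 1*(-392) = -2*(-7) - 1*(-392) = 14 + 392 = 406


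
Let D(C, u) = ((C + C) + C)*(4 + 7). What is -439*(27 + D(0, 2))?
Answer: -11853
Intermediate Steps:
D(C, u) = 33*C (D(C, u) = (2*C + C)*11 = (3*C)*11 = 33*C)
-439*(27 + D(0, 2)) = -439*(27 + 33*0) = -439*(27 + 0) = -439*27 = -11853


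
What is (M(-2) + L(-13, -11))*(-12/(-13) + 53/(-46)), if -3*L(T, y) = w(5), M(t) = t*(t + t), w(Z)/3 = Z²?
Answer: 2329/598 ≈ 3.8946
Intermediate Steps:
w(Z) = 3*Z²
M(t) = 2*t² (M(t) = t*(2*t) = 2*t²)
L(T, y) = -25 (L(T, y) = -5² = -25)
(M(-2) + L(-13, -11))*(-12/(-13) + 53/(-46)) = (2*(-2)² - 25)*(-12/(-13) + 53/(-46)) = (2*4 - 25)*(-12*(-1/13) + 53*(-1/46)) = (8 - 25)*(12/13 - 53/46) = -17*(-137/598) = 2329/598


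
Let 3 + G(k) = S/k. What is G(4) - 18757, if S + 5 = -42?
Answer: -75087/4 ≈ -18772.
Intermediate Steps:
S = -47 (S = -5 - 42 = -47)
G(k) = -3 - 47/k
G(4) - 18757 = (-3 - 47/4) - 18757 = -59/4 - 18757 = -75087/4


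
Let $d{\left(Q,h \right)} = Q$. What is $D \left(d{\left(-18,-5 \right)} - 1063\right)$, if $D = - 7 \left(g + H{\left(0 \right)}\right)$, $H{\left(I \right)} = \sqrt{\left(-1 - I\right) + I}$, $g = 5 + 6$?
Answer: $83237 + 7567 i \approx 83237.0 + 7567.0 i$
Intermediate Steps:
$g = 11$
$H{\left(I \right)} = i$ ($H{\left(I \right)} = \sqrt{-1} = i$)
$D = -77 - 7 i$ ($D = - 7 \left(11 + i\right) = -77 - 7 i \approx -77.0 - 7.0 i$)
$D \left(d{\left(-18,-5 \right)} - 1063\right) = \left(-77 - 7 i\right) \left(-18 - 1063\right) = \left(-77 - 7 i\right) \left(-1081\right) = 83237 + 7567 i$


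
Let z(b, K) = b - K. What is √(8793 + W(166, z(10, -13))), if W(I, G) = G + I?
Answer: 3*√998 ≈ 94.773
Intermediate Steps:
√(8793 + W(166, z(10, -13))) = √(8793 + ((10 - 1*(-13)) + 166)) = √(8793 + ((10 + 13) + 166)) = √(8793 + (23 + 166)) = √(8793 + 189) = √8982 = 3*√998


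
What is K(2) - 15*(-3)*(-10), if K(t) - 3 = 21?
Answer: -426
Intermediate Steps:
K(t) = 24 (K(t) = 3 + 21 = 24)
K(2) - 15*(-3)*(-10) = 24 - 15*(-3)*(-10) = 24 - (-45)*(-10) = 24 - 1*450 = 24 - 450 = -426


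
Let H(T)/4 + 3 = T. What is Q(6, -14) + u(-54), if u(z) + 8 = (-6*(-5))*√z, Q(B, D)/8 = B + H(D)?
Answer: -504 + 90*I*√6 ≈ -504.0 + 220.45*I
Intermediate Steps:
H(T) = -12 + 4*T
Q(B, D) = -96 + 8*B + 32*D (Q(B, D) = 8*(B + (-12 + 4*D)) = 8*(-12 + B + 4*D) = -96 + 8*B + 32*D)
u(z) = -8 + 30*√z (u(z) = -8 + (-6*(-5))*√z = -8 + 30*√z)
Q(6, -14) + u(-54) = (-96 + 8*6 + 32*(-14)) + (-8 + 30*√(-54)) = (-96 + 48 - 448) + (-8 + 30*(3*I*√6)) = -496 + (-8 + 90*I*√6) = -504 + 90*I*√6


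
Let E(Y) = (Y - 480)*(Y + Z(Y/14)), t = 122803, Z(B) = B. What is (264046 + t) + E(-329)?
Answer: 1344043/2 ≈ 6.7202e+5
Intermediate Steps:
E(Y) = 15*Y*(-480 + Y)/14 (E(Y) = (Y - 480)*(Y + Y/14) = (-480 + Y)*(Y + Y*(1/14)) = (-480 + Y)*(Y + Y/14) = (-480 + Y)*(15*Y/14) = 15*Y*(-480 + Y)/14)
(264046 + t) + E(-329) = (264046 + 122803) + (15/14)*(-329)*(-480 - 329) = 386849 + (15/14)*(-329)*(-809) = 386849 + 570345/2 = 1344043/2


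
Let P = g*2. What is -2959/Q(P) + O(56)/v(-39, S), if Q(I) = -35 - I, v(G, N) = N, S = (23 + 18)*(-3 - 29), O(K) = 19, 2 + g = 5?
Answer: 2309/32 ≈ 72.156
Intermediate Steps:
g = 3 (g = -2 + 5 = 3)
S = -1312 (S = 41*(-32) = -1312)
P = 6 (P = 3*2 = 6)
-2959/Q(P) + O(56)/v(-39, S) = -2959/(-35 - 1*6) + 19/(-1312) = -2959/(-35 - 6) + 19*(-1/1312) = -2959/(-41) - 19/1312 = -2959*(-1/41) - 19/1312 = 2959/41 - 19/1312 = 2309/32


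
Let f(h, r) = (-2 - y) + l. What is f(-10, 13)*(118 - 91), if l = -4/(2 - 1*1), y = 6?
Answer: -324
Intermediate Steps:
l = -4 (l = -4/(2 - 1) = -4/1 = -4*1 = -4)
f(h, r) = -12 (f(h, r) = (-2 - 1*6) - 4 = (-2 - 6) - 4 = -8 - 4 = -12)
f(-10, 13)*(118 - 91) = -12*(118 - 91) = -12*27 = -324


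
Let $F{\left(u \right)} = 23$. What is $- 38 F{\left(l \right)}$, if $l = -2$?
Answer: $-874$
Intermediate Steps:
$- 38 F{\left(l \right)} = \left(-38\right) 23 = -874$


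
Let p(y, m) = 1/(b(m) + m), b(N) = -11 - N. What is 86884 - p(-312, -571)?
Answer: 955725/11 ≈ 86884.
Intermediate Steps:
p(y, m) = -1/11 (p(y, m) = 1/((-11 - m) + m) = 1/(-11) = -1/11)
86884 - p(-312, -571) = 86884 - 1*(-1/11) = 86884 + 1/11 = 955725/11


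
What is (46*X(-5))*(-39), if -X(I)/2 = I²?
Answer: 89700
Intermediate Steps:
X(I) = -2*I²
(46*X(-5))*(-39) = (46*(-2*(-5)²))*(-39) = (46*(-2*25))*(-39) = (46*(-50))*(-39) = -2300*(-39) = 89700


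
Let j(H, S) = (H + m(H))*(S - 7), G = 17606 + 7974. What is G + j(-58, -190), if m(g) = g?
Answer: 48432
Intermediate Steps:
G = 25580
j(H, S) = 2*H*(-7 + S) (j(H, S) = (H + H)*(S - 7) = (2*H)*(-7 + S) = 2*H*(-7 + S))
G + j(-58, -190) = 25580 + 2*(-58)*(-7 - 190) = 25580 + 2*(-58)*(-197) = 25580 + 22852 = 48432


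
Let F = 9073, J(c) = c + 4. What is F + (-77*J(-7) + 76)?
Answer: 9380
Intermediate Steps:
J(c) = 4 + c
F + (-77*J(-7) + 76) = 9073 + (-77*(4 - 7) + 76) = 9073 + (-77*(-3) + 76) = 9073 + (231 + 76) = 9073 + 307 = 9380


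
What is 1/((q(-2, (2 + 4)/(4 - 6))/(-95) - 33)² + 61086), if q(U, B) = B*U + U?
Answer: 9025/561154471 ≈ 1.6083e-5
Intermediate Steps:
q(U, B) = U + B*U
1/((q(-2, (2 + 4)/(4 - 6))/(-95) - 33)² + 61086) = 1/((-2*(1 + (2 + 4)/(4 - 6))/(-95) - 33)² + 61086) = 1/((-2*(1 + 6/(-2))*(-1/95) - 33)² + 61086) = 1/((-2*(1 + 6*(-½))*(-1/95) - 33)² + 61086) = 1/((-2*(1 - 3)*(-1/95) - 33)² + 61086) = 1/((-2*(-2)*(-1/95) - 33)² + 61086) = 1/((4*(-1/95) - 33)² + 61086) = 1/((-4/95 - 33)² + 61086) = 1/((-3139/95)² + 61086) = 1/(9853321/9025 + 61086) = 1/(561154471/9025) = 9025/561154471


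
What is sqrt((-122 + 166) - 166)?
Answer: I*sqrt(122) ≈ 11.045*I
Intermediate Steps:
sqrt((-122 + 166) - 166) = sqrt(44 - 166) = sqrt(-122) = I*sqrt(122)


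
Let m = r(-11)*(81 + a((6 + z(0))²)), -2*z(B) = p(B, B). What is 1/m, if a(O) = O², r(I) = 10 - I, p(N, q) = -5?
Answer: 16/1781157 ≈ 8.9829e-6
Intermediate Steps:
z(B) = 5/2 (z(B) = -½*(-5) = 5/2)
m = 1781157/16 (m = (10 - 1*(-11))*(81 + ((6 + 5/2)²)²) = (10 + 11)*(81 + ((17/2)²)²) = 21*(81 + (289/4)²) = 21*(81 + 83521/16) = 21*(84817/16) = 1781157/16 ≈ 1.1132e+5)
1/m = 1/(1781157/16) = 16/1781157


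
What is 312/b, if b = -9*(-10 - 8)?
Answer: 52/27 ≈ 1.9259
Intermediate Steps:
b = 162 (b = -9*(-18) = 162)
312/b = 312/162 = 312*(1/162) = 52/27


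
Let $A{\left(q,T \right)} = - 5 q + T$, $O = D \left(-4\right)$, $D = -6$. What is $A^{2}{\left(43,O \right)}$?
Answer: $36481$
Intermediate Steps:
$O = 24$ ($O = \left(-6\right) \left(-4\right) = 24$)
$A{\left(q,T \right)} = T - 5 q$
$A^{2}{\left(43,O \right)} = \left(24 - 215\right)^{2} = \left(-191\right)^{2} = 36481$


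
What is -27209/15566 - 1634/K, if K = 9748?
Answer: -36333522/18967171 ≈ -1.9156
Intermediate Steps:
-27209/15566 - 1634/K = -27209/15566 - 1634/9748 = -27209*1/15566 - 1634*1/9748 = -27209/15566 - 817/4874 = -36333522/18967171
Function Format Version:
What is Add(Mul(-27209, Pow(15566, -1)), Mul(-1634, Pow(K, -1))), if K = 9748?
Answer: Rational(-36333522, 18967171) ≈ -1.9156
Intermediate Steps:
Add(Mul(-27209, Pow(15566, -1)), Mul(-1634, Pow(K, -1))) = Add(Mul(-27209, Pow(15566, -1)), Mul(-1634, Pow(9748, -1))) = Add(Mul(-27209, Rational(1, 15566)), Mul(-1634, Rational(1, 9748))) = Add(Rational(-27209, 15566), Rational(-817, 4874)) = Rational(-36333522, 18967171)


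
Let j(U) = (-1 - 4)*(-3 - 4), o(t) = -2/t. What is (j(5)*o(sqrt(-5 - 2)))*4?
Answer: 40*I*sqrt(7) ≈ 105.83*I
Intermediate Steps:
j(U) = 35 (j(U) = -5*(-7) = 35)
(j(5)*o(sqrt(-5 - 2)))*4 = (35*(-2/sqrt(-5 - 2)))*4 = (35*(-2*(-I*sqrt(7)/7)))*4 = (35*(-(-2)*I*sqrt(7)/7))*4 = (35*(2*I*sqrt(7)/7))*4 = (10*I*sqrt(7))*4 = 40*I*sqrt(7)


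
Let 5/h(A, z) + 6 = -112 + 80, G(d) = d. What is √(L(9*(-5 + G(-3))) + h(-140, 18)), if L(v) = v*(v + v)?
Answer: √14971202/38 ≈ 101.82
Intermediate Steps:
L(v) = 2*v² (L(v) = v*(2*v) = 2*v²)
h(A, z) = -5/38 (h(A, z) = 5/(-6 + (-112 + 80)) = 5/(-6 - 32) = 5/(-38) = 5*(-1/38) = -5/38)
√(L(9*(-5 + G(-3))) + h(-140, 18)) = √(2*(9*(-5 - 3))² - 5/38) = √(2*(9*(-8))² - 5/38) = √(2*(-72)² - 5/38) = √(2*5184 - 5/38) = √(10368 - 5/38) = √(393979/38) = √14971202/38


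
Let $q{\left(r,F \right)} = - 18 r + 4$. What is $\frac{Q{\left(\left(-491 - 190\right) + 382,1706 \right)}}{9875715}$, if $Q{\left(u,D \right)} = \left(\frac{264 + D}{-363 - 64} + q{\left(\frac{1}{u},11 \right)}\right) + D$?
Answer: $\frac{217739486}{1260862161195} \approx 0.00017269$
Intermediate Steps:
$q{\left(r,F \right)} = 4 - 18 r$
$Q{\left(u,D \right)} = \frac{1444}{427} - \frac{18}{u} + \frac{426 D}{427}$ ($Q{\left(u,D \right)} = \left(\frac{264 + D}{-363 - 64} + \left(4 - \frac{18}{u}\right)\right) + D = \left(\frac{264 + D}{-427} + \left(4 - \frac{18}{u}\right)\right) + D = \left(\left(264 + D\right) \left(- \frac{1}{427}\right) + \left(4 - \frac{18}{u}\right)\right) + D = \left(\left(- \frac{264}{427} - \frac{D}{427}\right) + \left(4 - \frac{18}{u}\right)\right) + D = \left(\frac{1444}{427} - \frac{18}{u} - \frac{D}{427}\right) + D = \frac{1444}{427} - \frac{18}{u} + \frac{426 D}{427}$)
$\frac{Q{\left(\left(-491 - 190\right) + 382,1706 \right)}}{9875715} = \frac{\frac{1444}{427} - \frac{18}{\left(-491 - 190\right) + 382} + \frac{426}{427} \cdot 1706}{9875715} = \left(\frac{1444}{427} - \frac{18}{-681 + 382} + \frac{726756}{427}\right) \frac{1}{9875715} = \left(\frac{1444}{427} - \frac{18}{-299} + \frac{726756}{427}\right) \frac{1}{9875715} = \left(\frac{1444}{427} - - \frac{18}{299} + \frac{726756}{427}\right) \frac{1}{9875715} = \left(\frac{1444}{427} + \frac{18}{299} + \frac{726756}{427}\right) \frac{1}{9875715} = \frac{217739486}{127673} \cdot \frac{1}{9875715} = \frac{217739486}{1260862161195}$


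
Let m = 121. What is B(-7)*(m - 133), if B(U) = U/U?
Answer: -12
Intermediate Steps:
B(U) = 1
B(-7)*(m - 133) = 1*(121 - 133) = 1*(-12) = -12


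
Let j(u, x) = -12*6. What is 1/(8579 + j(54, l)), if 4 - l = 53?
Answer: 1/8507 ≈ 0.00011755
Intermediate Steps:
l = -49 (l = 4 - 1*53 = 4 - 53 = -49)
j(u, x) = -72
1/(8579 + j(54, l)) = 1/(8579 - 72) = 1/8507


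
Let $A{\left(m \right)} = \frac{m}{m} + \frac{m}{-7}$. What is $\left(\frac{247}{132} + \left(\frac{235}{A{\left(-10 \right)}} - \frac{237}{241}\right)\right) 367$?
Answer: $\frac{19381589657}{540804} \approx 35839.0$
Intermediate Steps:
$A{\left(m \right)} = 1 - \frac{m}{7}$ ($A{\left(m \right)} = 1 + m \left(- \frac{1}{7}\right) = 1 - \frac{m}{7}$)
$\left(\frac{247}{132} + \left(\frac{235}{A{\left(-10 \right)}} - \frac{237}{241}\right)\right) 367 = \left(\frac{247}{132} + \left(\frac{235}{1 - - \frac{10}{7}} - \frac{237}{241}\right)\right) 367 = \left(247 \cdot \frac{1}{132} + \left(\frac{235}{1 + \frac{10}{7}} - \frac{237}{241}\right)\right) 367 = \left(\frac{247}{132} - \left(\frac{237}{241} - \frac{235}{\frac{17}{7}}\right)\right) 367 = \left(\frac{247}{132} + \left(235 \cdot \frac{7}{17} - \frac{237}{241}\right)\right) 367 = \left(\frac{247}{132} + \left(\frac{1645}{17} - \frac{237}{241}\right)\right) 367 = \left(\frac{247}{132} + \frac{392416}{4097}\right) 367 = \frac{52810871}{540804} \cdot 367 = \frac{19381589657}{540804}$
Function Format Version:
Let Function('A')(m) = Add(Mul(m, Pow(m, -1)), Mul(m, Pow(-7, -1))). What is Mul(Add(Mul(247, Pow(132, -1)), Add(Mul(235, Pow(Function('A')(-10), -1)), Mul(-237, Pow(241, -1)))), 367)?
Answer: Rational(19381589657, 540804) ≈ 35839.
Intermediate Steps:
Function('A')(m) = Add(1, Mul(Rational(-1, 7), m)) (Function('A')(m) = Add(1, Mul(m, Rational(-1, 7))) = Add(1, Mul(Rational(-1, 7), m)))
Mul(Add(Mul(247, Pow(132, -1)), Add(Mul(235, Pow(Function('A')(-10), -1)), Mul(-237, Pow(241, -1)))), 367) = Mul(Add(Mul(247, Pow(132, -1)), Add(Mul(235, Pow(Add(1, Mul(Rational(-1, 7), -10)), -1)), Mul(-237, Pow(241, -1)))), 367) = Mul(Add(Mul(247, Rational(1, 132)), Add(Mul(235, Pow(Add(1, Rational(10, 7)), -1)), Mul(-237, Rational(1, 241)))), 367) = Mul(Add(Rational(247, 132), Add(Mul(235, Pow(Rational(17, 7), -1)), Rational(-237, 241))), 367) = Mul(Add(Rational(247, 132), Add(Mul(235, Rational(7, 17)), Rational(-237, 241))), 367) = Mul(Add(Rational(247, 132), Add(Rational(1645, 17), Rational(-237, 241))), 367) = Mul(Add(Rational(247, 132), Rational(392416, 4097)), 367) = Mul(Rational(52810871, 540804), 367) = Rational(19381589657, 540804)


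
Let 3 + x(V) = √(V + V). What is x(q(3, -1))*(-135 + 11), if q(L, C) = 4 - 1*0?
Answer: 372 - 248*√2 ≈ 21.275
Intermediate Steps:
q(L, C) = 4 (q(L, C) = 4 + 0 = 4)
x(V) = -3 + √2*√V (x(V) = -3 + √(V + V) = -3 + √(2*V) = -3 + √2*√V)
x(q(3, -1))*(-135 + 11) = (-3 + √2*√4)*(-135 + 11) = (-3 + √2*2)*(-124) = (-3 + 2*√2)*(-124) = 372 - 248*√2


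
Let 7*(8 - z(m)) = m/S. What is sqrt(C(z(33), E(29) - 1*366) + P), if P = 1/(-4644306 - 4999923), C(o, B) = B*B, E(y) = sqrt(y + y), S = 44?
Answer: sqrt(28264845031128145 - 154385859408732*sqrt(58))/459249 ≈ 358.38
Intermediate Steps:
E(y) = sqrt(2)*sqrt(y) (E(y) = sqrt(2*y) = sqrt(2)*sqrt(y))
z(m) = 8 - m/308 (z(m) = 8 - m/(7*44) = 8 - m/308)
C(o, B) = B**2
P = -1/9644229 (P = 1/(-9644229) = -1/9644229 ≈ -1.0369e-7)
sqrt(C(z(33), E(29) - 1*366) + P) = sqrt((sqrt(2)*sqrt(29) - 1*366)**2 - 1/9644229) = sqrt((sqrt(58) - 366)**2 - 1/9644229) = sqrt((-366 + sqrt(58))**2 - 1/9644229) = sqrt(-1/9644229 + (-366 + sqrt(58))**2)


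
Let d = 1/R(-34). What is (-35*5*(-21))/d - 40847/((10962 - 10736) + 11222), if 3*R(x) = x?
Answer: -476850047/11448 ≈ -41654.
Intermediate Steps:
R(x) = x/3
d = -3/34 (d = 1/((⅓)*(-34)) = 1/(-34/3) = -3/34 ≈ -0.088235)
(-35*5*(-21))/d - 40847/((10962 - 10736) + 11222) = (-35*5*(-21))/(-3/34) - 40847/((10962 - 10736) + 11222) = -175*(-21)*(-34/3) - 40847/(226 + 11222) = 3675*(-34/3) - 40847/11448 = -41650 - 40847*1/11448 = -41650 - 40847/11448 = -476850047/11448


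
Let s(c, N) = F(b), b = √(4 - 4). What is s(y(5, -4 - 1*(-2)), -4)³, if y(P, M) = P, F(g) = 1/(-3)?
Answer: -1/27 ≈ -0.037037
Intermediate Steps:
b = 0 (b = √0 = 0)
F(g) = -⅓
s(c, N) = -⅓
s(y(5, -4 - 1*(-2)), -4)³ = (-⅓)³ = -1/27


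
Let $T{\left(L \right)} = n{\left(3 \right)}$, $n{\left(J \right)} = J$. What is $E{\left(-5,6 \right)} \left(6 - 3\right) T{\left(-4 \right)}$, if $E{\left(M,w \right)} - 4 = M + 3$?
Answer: $18$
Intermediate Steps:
$E{\left(M,w \right)} = 7 + M$ ($E{\left(M,w \right)} = 4 + \left(M + 3\right) = 4 + \left(3 + M\right) = 7 + M$)
$T{\left(L \right)} = 3$
$E{\left(-5,6 \right)} \left(6 - 3\right) T{\left(-4 \right)} = \left(7 - 5\right) \left(6 - 3\right) 3 = 2 \left(6 - 3\right) 3 = 2 \cdot 3 \cdot 3 = 6 \cdot 3 = 18$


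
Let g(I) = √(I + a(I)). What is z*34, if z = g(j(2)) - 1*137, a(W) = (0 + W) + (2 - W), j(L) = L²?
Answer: -4658 + 34*√6 ≈ -4574.7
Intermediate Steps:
a(W) = 2 (a(W) = W + (2 - W) = 2)
g(I) = √(2 + I) (g(I) = √(I + 2) = √(2 + I))
z = -137 + √6 (z = √(2 + 2²) - 1*137 = √(2 + 4) - 137 = √6 - 137 = -137 + √6 ≈ -134.55)
z*34 = (-137 + √6)*34 = -4658 + 34*√6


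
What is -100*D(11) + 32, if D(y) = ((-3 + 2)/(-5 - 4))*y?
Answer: -812/9 ≈ -90.222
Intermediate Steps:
D(y) = y/9 (D(y) = (-1/(-9))*y = (-1*(-1/9))*y = y/9)
-100*D(11) + 32 = -100*11/9 + 32 = -1100/9 + 32 = -812/9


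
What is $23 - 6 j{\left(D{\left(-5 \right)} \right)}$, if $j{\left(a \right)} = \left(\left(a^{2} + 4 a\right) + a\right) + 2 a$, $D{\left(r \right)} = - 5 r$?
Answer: $-4777$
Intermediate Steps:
$j{\left(a \right)} = a^{2} + 7 a$ ($j{\left(a \right)} = \left(a^{2} + 5 a\right) + 2 a = a^{2} + 7 a$)
$23 - 6 j{\left(D{\left(-5 \right)} \right)} = 23 - 6 \left(-5\right) \left(-5\right) \left(7 - -25\right) = 23 - 6 \cdot 25 \left(7 + 25\right) = 23 - 6 \cdot 25 \cdot 32 = 23 - 4800 = -4777$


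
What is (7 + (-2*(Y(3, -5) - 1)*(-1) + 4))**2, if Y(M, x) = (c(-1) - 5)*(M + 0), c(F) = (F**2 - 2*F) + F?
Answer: 81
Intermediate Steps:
c(F) = F**2 - F
Y(M, x) = -3*M (Y(M, x) = (-(-1 - 1) - 5)*(M + 0) = (-1*(-2) - 5)*M = (2 - 5)*M = -3*M)
(7 + (-2*(Y(3, -5) - 1)*(-1) + 4))**2 = (7 + (-2*(-3*3 - 1)*(-1) + 4))**2 = (7 + (-2*(-9 - 1)*(-1) + 4))**2 = (7 + (-2*(-10)*(-1) + 4))**2 = (7 + (20*(-1) + 4))**2 = (7 + (-20 + 4))**2 = (7 - 16)**2 = (-9)**2 = 81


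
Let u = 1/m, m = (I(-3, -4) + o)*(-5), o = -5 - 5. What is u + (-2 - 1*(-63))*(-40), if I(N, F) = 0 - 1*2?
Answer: -146399/60 ≈ -2440.0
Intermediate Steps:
I(N, F) = -2 (I(N, F) = 0 - 2 = -2)
o = -10
m = 60 (m = (-2 - 10)*(-5) = -12*(-5) = 60)
u = 1/60 ≈ 0.016667
u + (-2 - 1*(-63))*(-40) = 1/60 + (-2 - 1*(-63))*(-40) = 1/60 + (-2 + 63)*(-40) = 1/60 + 61*(-40) = 1/60 - 2440 = -146399/60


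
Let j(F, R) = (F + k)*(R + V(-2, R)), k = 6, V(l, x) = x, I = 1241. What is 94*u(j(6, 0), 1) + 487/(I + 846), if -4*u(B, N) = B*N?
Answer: 487/2087 ≈ 0.23335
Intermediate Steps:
j(F, R) = 2*R*(6 + F) (j(F, R) = (F + 6)*(R + R) = (6 + F)*(2*R) = 2*R*(6 + F))
u(B, N) = -B*N/4
94*u(j(6, 0), 1) + 487/(I + 846) = 94*(-¼*2*0*(6 + 6)*1) + 487/(1241 + 846) = 94*(-¼*2*0*12*1) + 487/2087 = 94*(-¼*0*1) + (1/2087)*487 = 94*0 + 487/2087 = 0 + 487/2087 = 487/2087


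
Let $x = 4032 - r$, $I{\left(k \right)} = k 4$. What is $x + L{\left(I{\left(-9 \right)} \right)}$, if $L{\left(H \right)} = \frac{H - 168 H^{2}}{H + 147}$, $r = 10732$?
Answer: $- \frac{320488}{37} \approx -8661.8$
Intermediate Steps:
$I{\left(k \right)} = 4 k$
$x = -6700$ ($x = 4032 - 10732 = -6700$)
$L{\left(H \right)} = \frac{H - 168 H^{2}}{147 + H}$
$x + L{\left(I{\left(-9 \right)} \right)} = -6700 + \frac{4 \left(-9\right) \left(1 - 168 \cdot 4 \left(-9\right)\right)}{147 + 4 \left(-9\right)} = -6700 - \frac{36 \left(1 - -6048\right)}{147 - 36} = -6700 - \frac{36 \left(1 + 6048\right)}{111} = -6700 - \frac{12}{37} \cdot 6049 = -6700 - \frac{72588}{37} = - \frac{320488}{37}$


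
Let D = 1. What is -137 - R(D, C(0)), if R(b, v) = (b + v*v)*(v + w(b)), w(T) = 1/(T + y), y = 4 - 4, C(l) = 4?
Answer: -222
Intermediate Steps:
y = 0
w(T) = 1/T (w(T) = 1/(T + 0) = 1/T)
R(b, v) = (b + v²)*(v + 1/b) (R(b, v) = (b + v*v)*(v + 1/b) = (b + v²)*(v + 1/b))
-137 - R(D, C(0)) = -137 - (1 + 4³ + 1*4 + 4²/1) = -137 - (1 + 64 + 4 + 1*16) = -137 - (1 + 64 + 4 + 16) = -137 - 1*85 = -137 - 85 = -222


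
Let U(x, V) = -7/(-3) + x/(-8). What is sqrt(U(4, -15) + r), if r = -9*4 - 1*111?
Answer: I*sqrt(5226)/6 ≈ 12.049*I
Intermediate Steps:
U(x, V) = 7/3 - x/8 (U(x, V) = -7*(-1/3) + x*(-1/8) = 7/3 - x/8)
r = -147 (r = -36 - 111 = -147)
sqrt(U(4, -15) + r) = sqrt((7/3 - 1/8*4) - 147) = sqrt((7/3 - 1/2) - 147) = sqrt(11/6 - 147) = sqrt(-871/6) = I*sqrt(5226)/6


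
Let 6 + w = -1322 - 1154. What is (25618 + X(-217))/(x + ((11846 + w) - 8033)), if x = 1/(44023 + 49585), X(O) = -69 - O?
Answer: 2411903728/124592249 ≈ 19.358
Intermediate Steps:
w = -2482 (w = -6 + (-1322 - 1154) = -6 - 2476 = -2482)
x = 1/93608 ≈ 1.0683e-5
(25618 + X(-217))/(x + ((11846 + w) - 8033)) = (25618 + (-69 - 1*(-217)))/(1/93608 + ((11846 - 2482) - 8033)) = (25618 + (-69 + 217))/(1/93608 + (9364 - 8033)) = (25618 + 148)/(1/93608 + 1331) = 25766/(124592249/93608) = 25766*(93608/124592249) = 2411903728/124592249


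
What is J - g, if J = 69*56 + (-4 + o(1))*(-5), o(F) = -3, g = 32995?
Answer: -29096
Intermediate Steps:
J = 3899 (J = 69*56 + (-4 - 3)*(-5) = 3864 - 7*(-5) = 3864 + 35 = 3899)
J - g = 3899 - 1*32995 = 3899 - 32995 = -29096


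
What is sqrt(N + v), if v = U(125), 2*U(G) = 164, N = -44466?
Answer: 4*I*sqrt(2774) ≈ 210.68*I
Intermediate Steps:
U(G) = 82 (U(G) = (1/2)*164 = 82)
v = 82
sqrt(N + v) = sqrt(-44466 + 82) = sqrt(-44384) = 4*I*sqrt(2774)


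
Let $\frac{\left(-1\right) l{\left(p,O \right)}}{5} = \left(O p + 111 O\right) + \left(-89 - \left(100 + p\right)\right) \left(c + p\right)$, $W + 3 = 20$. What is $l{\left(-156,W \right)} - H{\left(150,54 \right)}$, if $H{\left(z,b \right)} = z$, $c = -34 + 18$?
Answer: $-24705$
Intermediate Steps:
$c = -16$
$W = 17$ ($W = -3 + 20 = 17$)
$l{\left(p,O \right)} = - 555 O - 5 O p - 5 \left(-189 - p\right) \left(-16 + p\right)$ ($l{\left(p,O \right)} = - 5 \left(\left(O p + 111 O\right) + \left(-89 - \left(100 + p\right)\right) \left(-16 + p\right)\right) = - 5 \left(\left(111 O + O p\right) + \left(-189 - p\right) \left(-16 + p\right)\right) = - 5 \left(111 O + O p + \left(-189 - p\right) \left(-16 + p\right)\right) = - 555 O - 5 O p - 5 \left(-189 - p\right) \left(-16 + p\right)$)
$l{\left(-156,W \right)} - H{\left(150,54 \right)} = \left(-15120 - 9435 + 5 \left(-156\right)^{2} + 865 \left(-156\right) - 85 \left(-156\right)\right) - 150 = \left(-15120 - 9435 + 5 \cdot 24336 - 134940 + 13260\right) - 150 = \left(-15120 - 9435 + 121680 - 134940 + 13260\right) - 150 = -24555 - 150 = -24705$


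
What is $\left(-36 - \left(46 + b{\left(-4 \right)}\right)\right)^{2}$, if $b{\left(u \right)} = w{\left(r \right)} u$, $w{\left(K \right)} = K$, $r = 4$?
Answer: $4356$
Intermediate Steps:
$b{\left(u \right)} = 4 u$
$\left(-36 - \left(46 + b{\left(-4 \right)}\right)\right)^{2} = \left(-36 - \left(46 + 4 \left(-4\right)\right)\right)^{2} = \left(-36 - 30\right)^{2} = \left(-66\right)^{2} = 4356$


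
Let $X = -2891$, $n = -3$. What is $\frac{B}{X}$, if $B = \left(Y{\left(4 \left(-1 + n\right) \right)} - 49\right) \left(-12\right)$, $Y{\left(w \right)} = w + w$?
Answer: $- \frac{972}{2891} \approx -0.33622$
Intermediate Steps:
$Y{\left(w \right)} = 2 w$
$B = 972$ ($B = \left(2 \cdot 4 \left(-1 - 3\right) - 49\right) \left(-12\right) = \left(2 \cdot 4 \left(-4\right) - 49\right) \left(-12\right) = \left(2 \left(-16\right) - 49\right) \left(-12\right) = \left(-32 - 49\right) \left(-12\right) = \left(-81\right) \left(-12\right) = 972$)
$\frac{B}{X} = \frac{972}{-2891} = 972 \left(- \frac{1}{2891}\right) = - \frac{972}{2891}$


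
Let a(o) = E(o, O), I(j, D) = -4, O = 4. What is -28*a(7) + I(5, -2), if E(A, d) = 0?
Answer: -4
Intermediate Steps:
a(o) = 0
-28*a(7) + I(5, -2) = -28*0 - 4 = 0 - 4 = -4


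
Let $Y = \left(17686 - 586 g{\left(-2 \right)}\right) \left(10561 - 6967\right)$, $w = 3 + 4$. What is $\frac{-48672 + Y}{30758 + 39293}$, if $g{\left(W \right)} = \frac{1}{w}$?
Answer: $\frac{442497600}{490357} \approx 902.4$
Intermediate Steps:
$w = 7$
$g{\left(W \right)} = \frac{1}{7}$
$Y = \frac{442838304}{7}$ ($Y = \left(17686 - \frac{586}{7}\right) \left(10561 - 6967\right) = \left(17686 - \frac{586}{7}\right) 3594 = \frac{123216}{7} \cdot 3594 = \frac{442838304}{7} \approx 6.3263 \cdot 10^{7}$)
$\frac{-48672 + Y}{30758 + 39293} = \frac{-48672 + \frac{442838304}{7}}{30758 + 39293} = \frac{442497600}{7 \cdot 70051} = \frac{442497600}{7} \cdot \frac{1}{70051} = \frac{442497600}{490357}$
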